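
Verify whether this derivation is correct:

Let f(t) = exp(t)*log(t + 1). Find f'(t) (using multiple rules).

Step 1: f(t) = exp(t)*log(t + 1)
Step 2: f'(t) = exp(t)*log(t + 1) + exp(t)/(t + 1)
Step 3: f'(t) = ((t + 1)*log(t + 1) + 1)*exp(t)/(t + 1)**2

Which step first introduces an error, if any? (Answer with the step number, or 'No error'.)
Step 3

Step 3 is incorrect due to a wrong exponent.
The step shows: ((t + 1)*log(t + 1) + 1)*exp(t)/(t + 1)**2
The correct value should be: ((t + 1)*log(t + 1) + 1)*exp(t)/(t + 1)

Explanation: The exponent -1 on t + 1 was incorrectly written as -2: the term ((t + 1)*log(t + 1) + 1)*exp(t)/(t + 1) was incorrectly written as ((t + 1)*log(t + 1) + 1)*exp(t)/(t + 1)**2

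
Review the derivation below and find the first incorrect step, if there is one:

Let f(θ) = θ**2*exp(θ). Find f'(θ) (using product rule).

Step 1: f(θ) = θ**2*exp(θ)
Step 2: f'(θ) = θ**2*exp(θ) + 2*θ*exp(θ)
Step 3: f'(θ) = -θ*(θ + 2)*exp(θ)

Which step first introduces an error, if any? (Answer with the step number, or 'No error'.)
Step 3

Step 3 is incorrect due to a sign flip.
The step shows: -θ*(θ + 2)*exp(θ)
The correct value should be: θ*(θ + 2)*exp(θ)

Explanation: The sign of the whole expression was flipped: the term θ*(θ + 2)*exp(θ) was incorrectly written as -θ*(θ + 2)*exp(θ)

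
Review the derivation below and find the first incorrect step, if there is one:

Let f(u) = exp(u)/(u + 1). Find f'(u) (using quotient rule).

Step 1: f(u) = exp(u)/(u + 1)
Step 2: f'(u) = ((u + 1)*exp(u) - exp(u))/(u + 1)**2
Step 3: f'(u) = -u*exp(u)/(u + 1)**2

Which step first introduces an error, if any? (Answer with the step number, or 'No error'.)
Step 3

Step 3 is incorrect due to a sign flip.
The step shows: -u*exp(u)/(u + 1)**2
The correct value should be: u*exp(u)/(u + 1)**2

Explanation: The sign of the whole expression was flipped: the term u*exp(u)/(u + 1)**2 was incorrectly written as -u*exp(u)/(u + 1)**2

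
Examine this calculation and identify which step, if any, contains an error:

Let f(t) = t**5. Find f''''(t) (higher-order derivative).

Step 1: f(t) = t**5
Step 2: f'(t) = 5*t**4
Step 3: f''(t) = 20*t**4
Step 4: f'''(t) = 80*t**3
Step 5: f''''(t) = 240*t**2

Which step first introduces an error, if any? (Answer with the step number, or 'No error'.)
Step 3

Step 3 is incorrect due to a wrong exponent.
The step shows: 20*t**4
The correct value should be: 20*t**3

Explanation: The exponent 3 on t was incorrectly written as 4: the term 20*t**3 was incorrectly written as 20*t**4
The later steps are derived from this incorrect expression, so the error originates in Step 3.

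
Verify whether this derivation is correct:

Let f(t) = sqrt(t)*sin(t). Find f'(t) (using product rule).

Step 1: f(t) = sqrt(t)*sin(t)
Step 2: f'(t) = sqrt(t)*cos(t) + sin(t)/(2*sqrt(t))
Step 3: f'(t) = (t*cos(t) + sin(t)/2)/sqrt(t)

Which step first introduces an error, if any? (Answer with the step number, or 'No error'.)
No error

All steps in this derivation are correct.
The final answer f'(t) = (t*cos(t) + sin(t)/2)/sqrt(t) is valid.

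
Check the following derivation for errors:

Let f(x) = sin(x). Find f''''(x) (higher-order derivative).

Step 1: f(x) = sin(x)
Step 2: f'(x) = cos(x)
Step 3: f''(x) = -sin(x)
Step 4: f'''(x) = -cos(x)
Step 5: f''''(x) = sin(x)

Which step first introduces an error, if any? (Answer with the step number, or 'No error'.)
No error

All steps in this derivation are correct.
The final answer f''''(x) = sin(x) is valid.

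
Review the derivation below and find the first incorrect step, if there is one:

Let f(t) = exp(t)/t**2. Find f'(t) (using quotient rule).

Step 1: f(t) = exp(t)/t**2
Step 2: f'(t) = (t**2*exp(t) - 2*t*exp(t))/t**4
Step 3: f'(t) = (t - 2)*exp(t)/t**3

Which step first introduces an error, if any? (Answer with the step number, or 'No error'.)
No error

All steps in this derivation are correct.
The final answer f'(t) = (t - 2)*exp(t)/t**3 is valid.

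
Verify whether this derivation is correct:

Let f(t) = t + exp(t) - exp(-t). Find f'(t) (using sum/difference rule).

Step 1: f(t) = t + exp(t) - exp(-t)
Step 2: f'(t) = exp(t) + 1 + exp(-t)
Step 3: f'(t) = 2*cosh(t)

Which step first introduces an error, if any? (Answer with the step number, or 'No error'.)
Step 3

Step 3 is incorrect due to a dropped term.
The step shows: 2*cosh(t)
The correct value should be: 2*cosh(t) + 1

Explanation: A term was dropped: the term 1 was incorrectly omitted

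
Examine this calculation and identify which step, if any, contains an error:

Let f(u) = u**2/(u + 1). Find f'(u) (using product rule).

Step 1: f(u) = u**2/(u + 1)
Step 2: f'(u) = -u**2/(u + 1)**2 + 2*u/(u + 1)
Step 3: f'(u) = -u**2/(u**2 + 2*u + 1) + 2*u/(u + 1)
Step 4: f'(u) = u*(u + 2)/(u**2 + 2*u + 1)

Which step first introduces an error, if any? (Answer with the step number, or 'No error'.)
No error

All steps in this derivation are correct.
The final answer f'(u) = u*(u + 2)/(u**2 + 2*u + 1) is valid.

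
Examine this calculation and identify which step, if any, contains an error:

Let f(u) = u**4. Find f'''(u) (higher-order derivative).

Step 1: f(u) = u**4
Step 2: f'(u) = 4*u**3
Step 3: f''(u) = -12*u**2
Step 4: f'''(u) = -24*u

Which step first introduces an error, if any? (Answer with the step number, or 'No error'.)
Step 3

Step 3 is incorrect due to a sign flip.
The step shows: -12*u**2
The correct value should be: 12*u**2

Explanation: The sign of the whole expression was flipped: the term 12*u**2 was incorrectly written as -12*u**2
The later steps are derived from this incorrect expression, so the error originates in Step 3.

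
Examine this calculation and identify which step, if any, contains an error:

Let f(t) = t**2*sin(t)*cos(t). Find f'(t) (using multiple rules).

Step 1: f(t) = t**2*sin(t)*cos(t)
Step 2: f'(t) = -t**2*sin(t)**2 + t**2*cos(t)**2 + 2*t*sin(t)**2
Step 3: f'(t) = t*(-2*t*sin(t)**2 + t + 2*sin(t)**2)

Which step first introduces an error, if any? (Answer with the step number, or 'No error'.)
Step 2

Step 2 is incorrect due to a wrong trig function.
The step shows: -t**2*sin(t)**2 + t**2*cos(t)**2 + 2*t*sin(t)**2
The correct value should be: -t**2*sin(t)**2 + t**2*cos(t)**2 + 2*t*sin(t)*cos(t)

Explanation: cos(t) was incorrectly written as sin(t): the term 2*t*sin(t)*cos(t) was incorrectly written as 2*t*sin(t)**2
The later steps are derived from this incorrect expression, so the error originates in Step 2.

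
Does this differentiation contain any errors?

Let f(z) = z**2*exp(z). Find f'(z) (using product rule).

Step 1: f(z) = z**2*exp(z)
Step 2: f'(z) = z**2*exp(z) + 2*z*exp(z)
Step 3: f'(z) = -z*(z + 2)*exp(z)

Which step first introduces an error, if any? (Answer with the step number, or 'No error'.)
Step 3

Step 3 is incorrect due to a sign flip.
The step shows: -z*(z + 2)*exp(z)
The correct value should be: z*(z + 2)*exp(z)

Explanation: The sign of the whole expression was flipped: the term z*(z + 2)*exp(z) was incorrectly written as -z*(z + 2)*exp(z)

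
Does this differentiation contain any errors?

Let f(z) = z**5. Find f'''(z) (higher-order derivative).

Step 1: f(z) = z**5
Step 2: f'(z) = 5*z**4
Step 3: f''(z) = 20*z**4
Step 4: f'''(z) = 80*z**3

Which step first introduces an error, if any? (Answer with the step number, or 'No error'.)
Step 3

Step 3 is incorrect due to a wrong exponent.
The step shows: 20*z**4
The correct value should be: 20*z**3

Explanation: The exponent 3 on z was incorrectly written as 4: the term 20*z**3 was incorrectly written as 20*z**4
The later steps are derived from this incorrect expression, so the error originates in Step 3.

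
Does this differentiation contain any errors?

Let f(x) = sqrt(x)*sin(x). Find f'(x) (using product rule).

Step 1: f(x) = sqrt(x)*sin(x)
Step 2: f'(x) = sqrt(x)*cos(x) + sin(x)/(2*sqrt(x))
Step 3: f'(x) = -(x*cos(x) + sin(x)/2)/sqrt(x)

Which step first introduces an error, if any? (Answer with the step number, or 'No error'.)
Step 3

Step 3 is incorrect due to a sign flip.
The step shows: -(x*cos(x) + sin(x)/2)/sqrt(x)
The correct value should be: (x*cos(x) + sin(x)/2)/sqrt(x)

Explanation: The sign of the whole expression was flipped: the term (x*cos(x) + sin(x)/2)/sqrt(x) was incorrectly written as -(x*cos(x) + sin(x)/2)/sqrt(x)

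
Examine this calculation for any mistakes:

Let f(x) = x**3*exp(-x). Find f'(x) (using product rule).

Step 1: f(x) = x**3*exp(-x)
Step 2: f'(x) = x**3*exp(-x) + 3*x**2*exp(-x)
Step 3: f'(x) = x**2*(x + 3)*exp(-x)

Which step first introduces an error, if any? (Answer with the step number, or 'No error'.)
Step 2

Step 2 is incorrect due to a sign flip.
The step shows: x**3*exp(-x) + 3*x**2*exp(-x)
The correct value should be: -x**3*exp(-x) + 3*x**2*exp(-x)

Explanation: The sign of one term was flipped: the term -x**3*exp(-x) was incorrectly written as x**3*exp(-x)
The later steps are derived from this incorrect expression, so the error originates in Step 2.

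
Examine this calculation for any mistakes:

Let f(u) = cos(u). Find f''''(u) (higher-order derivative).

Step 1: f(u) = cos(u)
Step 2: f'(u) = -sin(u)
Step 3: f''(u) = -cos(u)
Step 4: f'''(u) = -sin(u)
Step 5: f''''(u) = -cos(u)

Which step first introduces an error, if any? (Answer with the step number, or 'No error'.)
Step 4

Step 4 is incorrect due to a sign flip.
The step shows: -sin(u)
The correct value should be: sin(u)

Explanation: The sign of the whole expression was flipped: the term sin(u) was incorrectly written as -sin(u)
The later steps are derived from this incorrect expression, so the error originates in Step 4.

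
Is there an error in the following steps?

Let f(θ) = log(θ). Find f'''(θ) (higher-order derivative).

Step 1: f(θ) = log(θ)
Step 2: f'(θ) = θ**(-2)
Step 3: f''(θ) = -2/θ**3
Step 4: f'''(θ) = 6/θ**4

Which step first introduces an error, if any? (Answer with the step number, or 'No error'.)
Step 2

Step 2 is incorrect due to a wrong exponent.
The step shows: θ**(-2)
The correct value should be: 1/θ

Explanation: The exponent -1 on θ was incorrectly written as -2: the term 1/θ was incorrectly written as θ**(-2)
The later steps are derived from this incorrect expression, so the error originates in Step 2.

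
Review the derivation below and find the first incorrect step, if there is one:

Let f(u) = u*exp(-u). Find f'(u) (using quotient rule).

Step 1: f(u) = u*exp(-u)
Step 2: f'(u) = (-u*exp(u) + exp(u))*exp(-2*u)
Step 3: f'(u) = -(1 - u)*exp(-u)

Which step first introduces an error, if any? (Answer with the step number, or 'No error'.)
Step 3

Step 3 is incorrect due to a sign flip.
The step shows: -(1 - u)*exp(-u)
The correct value should be: (1 - u)*exp(-u)

Explanation: The sign of the whole expression was flipped: the term (1 - u)*exp(-u) was incorrectly written as -(1 - u)*exp(-u)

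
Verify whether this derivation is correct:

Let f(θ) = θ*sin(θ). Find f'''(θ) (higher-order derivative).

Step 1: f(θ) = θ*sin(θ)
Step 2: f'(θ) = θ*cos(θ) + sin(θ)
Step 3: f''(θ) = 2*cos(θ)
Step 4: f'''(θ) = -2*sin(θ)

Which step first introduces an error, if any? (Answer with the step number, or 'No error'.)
Step 3

Step 3 is incorrect due to a dropped term.
The step shows: 2*cos(θ)
The correct value should be: -θ*sin(θ) + 2*cos(θ)

Explanation: A term was dropped: the term -θ*sin(θ) was incorrectly omitted
The later steps are derived from this incorrect expression, so the error originates in Step 3.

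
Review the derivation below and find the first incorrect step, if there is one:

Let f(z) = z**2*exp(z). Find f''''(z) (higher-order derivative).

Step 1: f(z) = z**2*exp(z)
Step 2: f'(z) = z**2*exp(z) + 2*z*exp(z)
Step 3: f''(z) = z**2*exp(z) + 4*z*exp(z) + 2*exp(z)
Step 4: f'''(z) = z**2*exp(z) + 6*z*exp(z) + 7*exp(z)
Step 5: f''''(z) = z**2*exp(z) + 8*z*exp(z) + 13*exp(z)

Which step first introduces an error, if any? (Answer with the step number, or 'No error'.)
Step 4

Step 4 is incorrect due to a wrong coefficient.
The step shows: z**2*exp(z) + 6*z*exp(z) + 7*exp(z)
The correct value should be: z**2*exp(z) + 6*z*exp(z) + 6*exp(z)

Explanation: The coefficient 6 was incorrectly written as 7: the term 6*exp(z) was incorrectly written as 7*exp(z)
The later steps are derived from this incorrect expression, so the error originates in Step 4.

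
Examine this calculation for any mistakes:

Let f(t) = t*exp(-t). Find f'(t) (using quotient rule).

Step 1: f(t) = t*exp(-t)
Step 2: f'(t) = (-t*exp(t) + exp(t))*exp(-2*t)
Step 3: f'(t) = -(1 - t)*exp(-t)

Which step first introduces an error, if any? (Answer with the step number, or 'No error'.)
Step 3

Step 3 is incorrect due to a sign flip.
The step shows: -(1 - t)*exp(-t)
The correct value should be: (1 - t)*exp(-t)

Explanation: The sign of the whole expression was flipped: the term (1 - t)*exp(-t) was incorrectly written as -(1 - t)*exp(-t)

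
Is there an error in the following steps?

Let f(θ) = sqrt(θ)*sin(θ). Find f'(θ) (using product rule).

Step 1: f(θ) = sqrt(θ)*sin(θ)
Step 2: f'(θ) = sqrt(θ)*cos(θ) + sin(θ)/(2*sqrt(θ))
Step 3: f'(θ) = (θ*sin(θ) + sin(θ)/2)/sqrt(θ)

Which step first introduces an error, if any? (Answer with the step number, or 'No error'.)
Step 3

Step 3 is incorrect due to a wrong trig function.
The step shows: (θ*sin(θ) + sin(θ)/2)/sqrt(θ)
The correct value should be: (θ*cos(θ) + sin(θ)/2)/sqrt(θ)

Explanation: cos(θ) was incorrectly written as sin(θ): the term (θ*cos(θ) + sin(θ)/2)/sqrt(θ) was incorrectly written as (θ*sin(θ) + sin(θ)/2)/sqrt(θ)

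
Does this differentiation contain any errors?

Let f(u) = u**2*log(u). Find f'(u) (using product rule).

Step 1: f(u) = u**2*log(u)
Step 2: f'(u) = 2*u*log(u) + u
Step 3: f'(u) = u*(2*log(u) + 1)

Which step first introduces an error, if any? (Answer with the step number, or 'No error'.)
No error

All steps in this derivation are correct.
The final answer f'(u) = u*(2*log(u) + 1) is valid.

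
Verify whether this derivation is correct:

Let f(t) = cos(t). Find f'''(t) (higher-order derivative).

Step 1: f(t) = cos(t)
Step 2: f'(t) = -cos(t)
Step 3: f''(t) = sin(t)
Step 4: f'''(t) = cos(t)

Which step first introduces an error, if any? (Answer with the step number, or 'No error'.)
Step 2

Step 2 is incorrect due to a wrong trig function.
The step shows: -cos(t)
The correct value should be: -sin(t)

Explanation: sin(t) was incorrectly written as cos(t): the term -sin(t) was incorrectly written as -cos(t)
The later steps are derived from this incorrect expression, so the error originates in Step 2.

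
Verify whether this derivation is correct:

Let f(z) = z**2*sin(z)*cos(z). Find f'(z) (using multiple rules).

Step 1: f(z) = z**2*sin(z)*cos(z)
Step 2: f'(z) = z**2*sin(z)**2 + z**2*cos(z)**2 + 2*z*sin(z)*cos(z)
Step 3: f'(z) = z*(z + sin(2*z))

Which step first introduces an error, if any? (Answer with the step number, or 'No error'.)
Step 2

Step 2 is incorrect due to a sign flip.
The step shows: z**2*sin(z)**2 + z**2*cos(z)**2 + 2*z*sin(z)*cos(z)
The correct value should be: -z**2*sin(z)**2 + z**2*cos(z)**2 + 2*z*sin(z)*cos(z)

Explanation: The sign of one term was flipped: the term -z**2*sin(z)**2 was incorrectly written as z**2*sin(z)**2
The later steps are derived from this incorrect expression, so the error originates in Step 2.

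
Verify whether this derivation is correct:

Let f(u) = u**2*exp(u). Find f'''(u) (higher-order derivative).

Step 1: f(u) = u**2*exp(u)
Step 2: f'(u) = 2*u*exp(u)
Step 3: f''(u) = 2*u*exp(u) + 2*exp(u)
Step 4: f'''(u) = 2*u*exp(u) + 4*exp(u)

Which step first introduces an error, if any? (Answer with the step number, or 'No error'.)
Step 2

Step 2 is incorrect due to a dropped term.
The step shows: 2*u*exp(u)
The correct value should be: u**2*exp(u) + 2*u*exp(u)

Explanation: A term was dropped: the term u**2*exp(u) was incorrectly omitted
The later steps are derived from this incorrect expression, so the error originates in Step 2.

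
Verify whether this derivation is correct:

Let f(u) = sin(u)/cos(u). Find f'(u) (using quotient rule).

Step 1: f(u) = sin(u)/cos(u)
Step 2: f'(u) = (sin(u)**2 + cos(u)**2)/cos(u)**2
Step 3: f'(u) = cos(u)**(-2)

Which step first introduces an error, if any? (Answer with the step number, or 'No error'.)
No error

All steps in this derivation are correct.
The final answer f'(u) = cos(u)**(-2) is valid.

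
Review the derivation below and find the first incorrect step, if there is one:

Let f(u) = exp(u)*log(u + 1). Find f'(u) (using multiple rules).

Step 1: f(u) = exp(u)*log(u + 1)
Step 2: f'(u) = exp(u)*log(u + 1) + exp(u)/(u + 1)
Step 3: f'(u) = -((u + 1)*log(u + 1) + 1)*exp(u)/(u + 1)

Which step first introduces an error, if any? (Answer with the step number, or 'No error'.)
Step 3

Step 3 is incorrect due to a sign flip.
The step shows: -((u + 1)*log(u + 1) + 1)*exp(u)/(u + 1)
The correct value should be: ((u + 1)*log(u + 1) + 1)*exp(u)/(u + 1)

Explanation: The sign of the whole expression was flipped: the term ((u + 1)*log(u + 1) + 1)*exp(u)/(u + 1) was incorrectly written as -((u + 1)*log(u + 1) + 1)*exp(u)/(u + 1)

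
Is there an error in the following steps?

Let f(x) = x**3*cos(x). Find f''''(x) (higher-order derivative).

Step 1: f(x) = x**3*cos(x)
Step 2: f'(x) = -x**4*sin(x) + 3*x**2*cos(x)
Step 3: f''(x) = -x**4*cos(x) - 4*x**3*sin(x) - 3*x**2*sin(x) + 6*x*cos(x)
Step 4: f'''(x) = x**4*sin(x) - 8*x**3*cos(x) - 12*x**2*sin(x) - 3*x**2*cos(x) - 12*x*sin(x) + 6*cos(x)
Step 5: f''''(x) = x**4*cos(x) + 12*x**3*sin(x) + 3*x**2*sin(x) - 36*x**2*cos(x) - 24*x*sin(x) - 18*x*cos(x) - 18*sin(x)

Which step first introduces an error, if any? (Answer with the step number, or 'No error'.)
Step 2

Step 2 is incorrect due to a wrong exponent.
The step shows: -x**4*sin(x) + 3*x**2*cos(x)
The correct value should be: -x**3*sin(x) + 3*x**2*cos(x)

Explanation: The exponent 3 on x was incorrectly written as 4: the term -x**3*sin(x) was incorrectly written as -x**4*sin(x)
The later steps are derived from this incorrect expression, so the error originates in Step 2.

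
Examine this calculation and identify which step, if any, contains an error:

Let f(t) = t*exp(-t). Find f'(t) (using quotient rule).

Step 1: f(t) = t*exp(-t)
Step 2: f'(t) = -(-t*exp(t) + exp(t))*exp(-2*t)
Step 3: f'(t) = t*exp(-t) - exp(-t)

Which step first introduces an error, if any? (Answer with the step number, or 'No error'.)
Step 2

Step 2 is incorrect due to a sign flip.
The step shows: -(-t*exp(t) + exp(t))*exp(-2*t)
The correct value should be: (-t*exp(t) + exp(t))*exp(-2*t)

Explanation: The sign of the whole expression was flipped: the term (-t*exp(t) + exp(t))*exp(-2*t) was incorrectly written as -(-t*exp(t) + exp(t))*exp(-2*t)
The later steps are derived from this incorrect expression, so the error originates in Step 2.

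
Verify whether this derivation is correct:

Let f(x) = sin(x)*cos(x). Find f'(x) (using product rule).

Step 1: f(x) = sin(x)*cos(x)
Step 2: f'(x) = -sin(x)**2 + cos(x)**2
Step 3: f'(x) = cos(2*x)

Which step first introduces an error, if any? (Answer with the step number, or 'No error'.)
No error

All steps in this derivation are correct.
The final answer f'(x) = cos(2*x) is valid.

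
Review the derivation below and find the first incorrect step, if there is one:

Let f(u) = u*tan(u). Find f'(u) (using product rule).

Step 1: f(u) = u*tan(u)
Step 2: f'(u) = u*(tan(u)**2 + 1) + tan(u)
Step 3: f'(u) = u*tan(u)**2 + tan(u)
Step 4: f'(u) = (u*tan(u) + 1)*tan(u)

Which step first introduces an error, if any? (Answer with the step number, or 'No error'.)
Step 3

Step 3 is incorrect due to a dropped term.
The step shows: u*tan(u)**2 + tan(u)
The correct value should be: u*tan(u)**2 + u + tan(u)

Explanation: A term was dropped: the term u was incorrectly omitted
The later steps are derived from this incorrect expression, so the error originates in Step 3.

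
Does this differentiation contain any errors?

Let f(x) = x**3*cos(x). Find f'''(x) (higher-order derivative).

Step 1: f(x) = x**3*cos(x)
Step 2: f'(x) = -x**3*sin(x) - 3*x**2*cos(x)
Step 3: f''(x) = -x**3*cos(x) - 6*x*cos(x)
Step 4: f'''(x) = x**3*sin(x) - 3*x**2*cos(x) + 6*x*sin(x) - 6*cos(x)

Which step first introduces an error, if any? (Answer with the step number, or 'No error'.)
Step 2

Step 2 is incorrect due to a sign flip.
The step shows: -x**3*sin(x) - 3*x**2*cos(x)
The correct value should be: -x**3*sin(x) + 3*x**2*cos(x)

Explanation: The sign of one term was flipped: the term 3*x**2*cos(x) was incorrectly written as -3*x**2*cos(x)
The later steps are derived from this incorrect expression, so the error originates in Step 2.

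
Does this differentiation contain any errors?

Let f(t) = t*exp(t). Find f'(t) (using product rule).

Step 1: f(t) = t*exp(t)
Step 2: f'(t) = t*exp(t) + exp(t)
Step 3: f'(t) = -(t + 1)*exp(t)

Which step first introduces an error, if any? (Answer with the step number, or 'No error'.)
Step 3

Step 3 is incorrect due to a sign flip.
The step shows: -(t + 1)*exp(t)
The correct value should be: (t + 1)*exp(t)

Explanation: The sign of the whole expression was flipped: the term (t + 1)*exp(t) was incorrectly written as -(t + 1)*exp(t)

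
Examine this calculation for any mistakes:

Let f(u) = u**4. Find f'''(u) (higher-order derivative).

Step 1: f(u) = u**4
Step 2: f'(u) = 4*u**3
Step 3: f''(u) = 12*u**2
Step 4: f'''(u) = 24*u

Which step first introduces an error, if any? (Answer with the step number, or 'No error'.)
No error

All steps in this derivation are correct.
The final answer f'''(u) = 24*u is valid.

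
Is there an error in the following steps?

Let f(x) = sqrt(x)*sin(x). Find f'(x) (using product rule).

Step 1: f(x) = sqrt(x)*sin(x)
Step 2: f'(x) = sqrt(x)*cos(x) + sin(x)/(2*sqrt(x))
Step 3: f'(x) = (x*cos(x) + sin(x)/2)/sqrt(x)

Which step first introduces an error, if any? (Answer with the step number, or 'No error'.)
No error

All steps in this derivation are correct.
The final answer f'(x) = (x*cos(x) + sin(x)/2)/sqrt(x) is valid.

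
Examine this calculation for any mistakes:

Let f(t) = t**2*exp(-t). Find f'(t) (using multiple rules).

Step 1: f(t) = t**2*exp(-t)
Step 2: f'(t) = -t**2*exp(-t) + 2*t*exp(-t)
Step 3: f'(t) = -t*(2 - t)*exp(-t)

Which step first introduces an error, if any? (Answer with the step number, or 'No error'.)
Step 3

Step 3 is incorrect due to a sign flip.
The step shows: -t*(2 - t)*exp(-t)
The correct value should be: t*(2 - t)*exp(-t)

Explanation: The sign of the whole expression was flipped: the term t*(2 - t)*exp(-t) was incorrectly written as -t*(2 - t)*exp(-t)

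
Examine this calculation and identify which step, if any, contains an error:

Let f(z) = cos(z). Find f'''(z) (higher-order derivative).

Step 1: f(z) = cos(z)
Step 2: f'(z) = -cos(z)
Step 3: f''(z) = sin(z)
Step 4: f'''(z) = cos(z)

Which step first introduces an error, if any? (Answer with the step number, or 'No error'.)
Step 2

Step 2 is incorrect due to a wrong trig function.
The step shows: -cos(z)
The correct value should be: -sin(z)

Explanation: sin(z) was incorrectly written as cos(z): the term -sin(z) was incorrectly written as -cos(z)
The later steps are derived from this incorrect expression, so the error originates in Step 2.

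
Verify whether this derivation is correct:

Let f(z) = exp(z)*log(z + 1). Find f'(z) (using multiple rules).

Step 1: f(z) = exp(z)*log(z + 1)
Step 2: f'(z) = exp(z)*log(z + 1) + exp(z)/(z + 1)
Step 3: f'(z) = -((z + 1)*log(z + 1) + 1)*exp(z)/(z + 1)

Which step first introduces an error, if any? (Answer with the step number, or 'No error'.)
Step 3

Step 3 is incorrect due to a sign flip.
The step shows: -((z + 1)*log(z + 1) + 1)*exp(z)/(z + 1)
The correct value should be: ((z + 1)*log(z + 1) + 1)*exp(z)/(z + 1)

Explanation: The sign of the whole expression was flipped: the term ((z + 1)*log(z + 1) + 1)*exp(z)/(z + 1) was incorrectly written as -((z + 1)*log(z + 1) + 1)*exp(z)/(z + 1)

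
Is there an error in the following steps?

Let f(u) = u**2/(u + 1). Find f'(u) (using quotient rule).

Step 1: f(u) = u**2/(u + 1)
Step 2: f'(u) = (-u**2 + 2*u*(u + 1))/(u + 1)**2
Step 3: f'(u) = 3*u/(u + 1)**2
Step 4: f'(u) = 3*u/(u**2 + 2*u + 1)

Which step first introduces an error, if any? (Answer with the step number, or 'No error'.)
Step 3

Step 3 is incorrect due to a wrong exponent.
The step shows: 3*u/(u + 1)**2
The correct value should be: (u**2 + 2*u)/(u + 1)**2

Explanation: The exponent 2 on u was incorrectly written as 1: the term (u**2 + 2*u)/(u + 1)**2 was incorrectly written as 3*u/(u + 1)**2
The later steps are derived from this incorrect expression, so the error originates in Step 3.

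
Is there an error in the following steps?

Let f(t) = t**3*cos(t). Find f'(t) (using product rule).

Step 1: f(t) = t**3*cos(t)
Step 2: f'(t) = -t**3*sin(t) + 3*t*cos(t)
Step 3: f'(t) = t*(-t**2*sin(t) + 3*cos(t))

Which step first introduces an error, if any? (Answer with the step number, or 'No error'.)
Step 2

Step 2 is incorrect due to a wrong exponent.
The step shows: -t**3*sin(t) + 3*t*cos(t)
The correct value should be: -t**3*sin(t) + 3*t**2*cos(t)

Explanation: The exponent 2 on t was incorrectly written as 1: the term 3*t**2*cos(t) was incorrectly written as 3*t*cos(t)
The later steps are derived from this incorrect expression, so the error originates in Step 2.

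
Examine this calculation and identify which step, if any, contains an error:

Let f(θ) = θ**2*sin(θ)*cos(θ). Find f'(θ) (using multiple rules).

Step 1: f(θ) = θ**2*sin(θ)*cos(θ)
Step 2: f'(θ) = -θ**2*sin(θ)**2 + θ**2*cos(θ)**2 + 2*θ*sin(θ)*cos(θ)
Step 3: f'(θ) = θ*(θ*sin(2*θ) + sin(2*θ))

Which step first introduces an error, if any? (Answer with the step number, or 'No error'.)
Step 3

Step 3 is incorrect due to a wrong trig function.
The step shows: θ*(θ*sin(2*θ) + sin(2*θ))
The correct value should be: θ*(θ*cos(2*θ) + sin(2*θ))

Explanation: cos(2*θ) was incorrectly written as sin(2*θ): the term θ*(θ*cos(2*θ) + sin(2*θ)) was incorrectly written as θ*(θ*sin(2*θ) + sin(2*θ))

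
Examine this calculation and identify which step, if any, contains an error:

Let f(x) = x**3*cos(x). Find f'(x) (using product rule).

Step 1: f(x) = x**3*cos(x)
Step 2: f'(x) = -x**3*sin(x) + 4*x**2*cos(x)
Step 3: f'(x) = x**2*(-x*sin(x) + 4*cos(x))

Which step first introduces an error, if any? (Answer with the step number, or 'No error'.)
Step 2

Step 2 is incorrect due to a wrong coefficient.
The step shows: -x**3*sin(x) + 4*x**2*cos(x)
The correct value should be: -x**3*sin(x) + 3*x**2*cos(x)

Explanation: The coefficient 3 was incorrectly written as 4: the term 3*x**2*cos(x) was incorrectly written as 4*x**2*cos(x)
The later steps are derived from this incorrect expression, so the error originates in Step 2.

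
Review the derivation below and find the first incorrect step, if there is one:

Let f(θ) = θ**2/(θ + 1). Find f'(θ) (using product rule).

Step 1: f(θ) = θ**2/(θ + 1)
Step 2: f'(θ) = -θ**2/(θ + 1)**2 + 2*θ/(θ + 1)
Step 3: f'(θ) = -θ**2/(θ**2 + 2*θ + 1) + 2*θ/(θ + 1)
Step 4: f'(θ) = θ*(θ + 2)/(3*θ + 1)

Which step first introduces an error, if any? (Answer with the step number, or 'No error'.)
Step 4

Step 4 is incorrect due to a wrong exponent.
The step shows: θ*(θ + 2)/(3*θ + 1)
The correct value should be: θ*(θ + 2)/(θ**2 + 2*θ + 1)

Explanation: The exponent 2 on θ was incorrectly written as 1: the term θ*(θ + 2)/(θ**2 + 2*θ + 1) was incorrectly written as θ*(θ + 2)/(3*θ + 1)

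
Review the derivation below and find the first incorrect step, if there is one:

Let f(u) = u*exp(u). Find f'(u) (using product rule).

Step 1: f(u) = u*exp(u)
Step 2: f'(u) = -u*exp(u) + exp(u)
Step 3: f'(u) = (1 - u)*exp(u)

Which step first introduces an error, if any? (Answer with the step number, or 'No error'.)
Step 2

Step 2 is incorrect due to a sign flip.
The step shows: -u*exp(u) + exp(u)
The correct value should be: u*exp(u) + exp(u)

Explanation: The sign of one term was flipped: the term u*exp(u) was incorrectly written as -u*exp(u)
The later steps are derived from this incorrect expression, so the error originates in Step 2.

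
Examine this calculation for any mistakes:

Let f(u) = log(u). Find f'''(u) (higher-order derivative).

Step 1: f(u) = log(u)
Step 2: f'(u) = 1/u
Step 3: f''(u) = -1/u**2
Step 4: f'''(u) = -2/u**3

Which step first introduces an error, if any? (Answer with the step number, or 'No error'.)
Step 4

Step 4 is incorrect due to a sign flip.
The step shows: -2/u**3
The correct value should be: 2/u**3

Explanation: The sign of the whole expression was flipped: the term 2/u**3 was incorrectly written as -2/u**3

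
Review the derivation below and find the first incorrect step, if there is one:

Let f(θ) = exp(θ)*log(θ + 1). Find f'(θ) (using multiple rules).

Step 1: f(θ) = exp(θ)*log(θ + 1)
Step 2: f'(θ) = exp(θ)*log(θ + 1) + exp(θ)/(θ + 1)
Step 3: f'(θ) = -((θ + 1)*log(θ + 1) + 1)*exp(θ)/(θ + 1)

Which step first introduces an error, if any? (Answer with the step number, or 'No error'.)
Step 3

Step 3 is incorrect due to a sign flip.
The step shows: -((θ + 1)*log(θ + 1) + 1)*exp(θ)/(θ + 1)
The correct value should be: ((θ + 1)*log(θ + 1) + 1)*exp(θ)/(θ + 1)

Explanation: The sign of the whole expression was flipped: the term ((θ + 1)*log(θ + 1) + 1)*exp(θ)/(θ + 1) was incorrectly written as -((θ + 1)*log(θ + 1) + 1)*exp(θ)/(θ + 1)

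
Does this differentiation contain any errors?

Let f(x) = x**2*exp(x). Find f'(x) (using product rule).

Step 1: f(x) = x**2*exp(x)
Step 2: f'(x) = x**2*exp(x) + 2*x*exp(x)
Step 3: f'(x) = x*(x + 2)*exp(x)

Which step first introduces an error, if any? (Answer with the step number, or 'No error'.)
No error

All steps in this derivation are correct.
The final answer f'(x) = x*(x + 2)*exp(x) is valid.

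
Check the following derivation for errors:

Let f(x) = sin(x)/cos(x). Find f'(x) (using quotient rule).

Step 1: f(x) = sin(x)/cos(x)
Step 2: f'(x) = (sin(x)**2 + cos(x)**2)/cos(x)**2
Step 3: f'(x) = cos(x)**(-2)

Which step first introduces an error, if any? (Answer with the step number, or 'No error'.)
No error

All steps in this derivation are correct.
The final answer f'(x) = cos(x)**(-2) is valid.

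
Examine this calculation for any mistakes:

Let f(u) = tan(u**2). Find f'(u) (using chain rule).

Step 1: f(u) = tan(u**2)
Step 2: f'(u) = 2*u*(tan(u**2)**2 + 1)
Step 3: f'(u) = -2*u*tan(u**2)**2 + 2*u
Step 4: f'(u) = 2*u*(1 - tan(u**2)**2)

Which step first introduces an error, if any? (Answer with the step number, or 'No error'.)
Step 3

Step 3 is incorrect due to a sign flip.
The step shows: -2*u*tan(u**2)**2 + 2*u
The correct value should be: 2*u*tan(u**2)**2 + 2*u

Explanation: The sign of one term was flipped: the term 2*u*tan(u**2)**2 was incorrectly written as -2*u*tan(u**2)**2
The later steps are derived from this incorrect expression, so the error originates in Step 3.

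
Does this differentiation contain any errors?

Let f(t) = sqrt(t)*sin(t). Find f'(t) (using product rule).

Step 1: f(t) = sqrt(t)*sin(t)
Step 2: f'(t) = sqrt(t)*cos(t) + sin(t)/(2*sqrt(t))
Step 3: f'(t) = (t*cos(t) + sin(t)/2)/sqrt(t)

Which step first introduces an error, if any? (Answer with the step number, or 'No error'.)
No error

All steps in this derivation are correct.
The final answer f'(t) = (t*cos(t) + sin(t)/2)/sqrt(t) is valid.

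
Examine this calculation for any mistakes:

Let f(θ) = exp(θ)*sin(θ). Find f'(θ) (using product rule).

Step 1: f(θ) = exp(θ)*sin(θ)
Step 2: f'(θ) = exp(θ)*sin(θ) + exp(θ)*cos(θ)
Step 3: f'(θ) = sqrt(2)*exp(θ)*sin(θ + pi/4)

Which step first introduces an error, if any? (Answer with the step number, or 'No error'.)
No error

All steps in this derivation are correct.
The final answer f'(θ) = sqrt(2)*exp(θ)*sin(θ + pi/4) is valid.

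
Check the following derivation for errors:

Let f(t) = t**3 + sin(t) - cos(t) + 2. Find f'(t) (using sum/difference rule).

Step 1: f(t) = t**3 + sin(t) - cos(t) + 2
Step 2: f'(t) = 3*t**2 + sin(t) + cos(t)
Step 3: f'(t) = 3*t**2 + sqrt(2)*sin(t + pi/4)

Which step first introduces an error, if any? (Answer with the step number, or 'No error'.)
No error

All steps in this derivation are correct.
The final answer f'(t) = 3*t**2 + sqrt(2)*sin(t + pi/4) is valid.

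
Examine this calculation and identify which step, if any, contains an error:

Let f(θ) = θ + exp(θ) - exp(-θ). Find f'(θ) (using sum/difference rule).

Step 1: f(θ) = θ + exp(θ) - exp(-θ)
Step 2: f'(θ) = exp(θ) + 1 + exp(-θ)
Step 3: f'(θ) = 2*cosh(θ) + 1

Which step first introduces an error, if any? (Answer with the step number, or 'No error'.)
No error

All steps in this derivation are correct.
The final answer f'(θ) = 2*cosh(θ) + 1 is valid.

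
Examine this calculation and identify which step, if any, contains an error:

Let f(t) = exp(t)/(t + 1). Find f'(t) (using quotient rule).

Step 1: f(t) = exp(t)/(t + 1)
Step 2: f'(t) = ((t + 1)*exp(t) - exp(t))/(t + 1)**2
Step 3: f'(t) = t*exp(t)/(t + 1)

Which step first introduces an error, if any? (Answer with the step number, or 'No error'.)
Step 3

Step 3 is incorrect due to a wrong exponent.
The step shows: t*exp(t)/(t + 1)
The correct value should be: t*exp(t)/(t + 1)**2

Explanation: The exponent -2 on t + 1 was incorrectly written as -1: the term t*exp(t)/(t + 1)**2 was incorrectly written as t*exp(t)/(t + 1)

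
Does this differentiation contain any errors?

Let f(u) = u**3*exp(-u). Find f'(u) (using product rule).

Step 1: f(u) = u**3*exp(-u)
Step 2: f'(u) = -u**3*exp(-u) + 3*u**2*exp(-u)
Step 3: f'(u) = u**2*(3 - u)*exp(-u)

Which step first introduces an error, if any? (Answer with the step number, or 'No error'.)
No error

All steps in this derivation are correct.
The final answer f'(u) = u**2*(3 - u)*exp(-u) is valid.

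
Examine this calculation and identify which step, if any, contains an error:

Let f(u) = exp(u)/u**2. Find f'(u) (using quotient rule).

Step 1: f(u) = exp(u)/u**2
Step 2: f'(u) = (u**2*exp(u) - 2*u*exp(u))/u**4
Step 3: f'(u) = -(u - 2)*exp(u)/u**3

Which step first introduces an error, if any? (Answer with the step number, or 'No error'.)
Step 3

Step 3 is incorrect due to a sign flip.
The step shows: -(u - 2)*exp(u)/u**3
The correct value should be: (u - 2)*exp(u)/u**3

Explanation: The sign of the whole expression was flipped: the term (u - 2)*exp(u)/u**3 was incorrectly written as -(u - 2)*exp(u)/u**3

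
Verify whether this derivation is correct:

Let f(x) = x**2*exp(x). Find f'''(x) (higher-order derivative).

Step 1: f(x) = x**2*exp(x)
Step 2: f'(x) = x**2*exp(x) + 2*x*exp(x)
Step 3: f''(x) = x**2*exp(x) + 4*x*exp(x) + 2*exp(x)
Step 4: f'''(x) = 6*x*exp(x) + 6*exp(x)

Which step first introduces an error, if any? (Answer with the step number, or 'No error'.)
Step 4

Step 4 is incorrect due to a dropped term.
The step shows: 6*x*exp(x) + 6*exp(x)
The correct value should be: x**2*exp(x) + 6*x*exp(x) + 6*exp(x)

Explanation: A term was dropped: the term x**2*exp(x) was incorrectly omitted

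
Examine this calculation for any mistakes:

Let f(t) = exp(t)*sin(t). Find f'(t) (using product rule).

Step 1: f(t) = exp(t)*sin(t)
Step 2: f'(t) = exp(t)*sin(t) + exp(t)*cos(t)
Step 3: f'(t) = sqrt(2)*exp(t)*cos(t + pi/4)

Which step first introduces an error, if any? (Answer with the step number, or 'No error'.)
Step 3

Step 3 is incorrect due to a wrong trig function.
The step shows: sqrt(2)*exp(t)*cos(t + pi/4)
The correct value should be: sqrt(2)*exp(t)*sin(t + pi/4)

Explanation: sin(t + pi/4) was incorrectly written as cos(t + pi/4): the term sqrt(2)*exp(t)*sin(t + pi/4) was incorrectly written as sqrt(2)*exp(t)*cos(t + pi/4)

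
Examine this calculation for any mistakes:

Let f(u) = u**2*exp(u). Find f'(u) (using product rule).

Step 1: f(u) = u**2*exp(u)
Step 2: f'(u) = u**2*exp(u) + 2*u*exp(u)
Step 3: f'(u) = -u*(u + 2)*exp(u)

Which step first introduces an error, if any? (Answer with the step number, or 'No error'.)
Step 3

Step 3 is incorrect due to a sign flip.
The step shows: -u*(u + 2)*exp(u)
The correct value should be: u*(u + 2)*exp(u)

Explanation: The sign of the whole expression was flipped: the term u*(u + 2)*exp(u) was incorrectly written as -u*(u + 2)*exp(u)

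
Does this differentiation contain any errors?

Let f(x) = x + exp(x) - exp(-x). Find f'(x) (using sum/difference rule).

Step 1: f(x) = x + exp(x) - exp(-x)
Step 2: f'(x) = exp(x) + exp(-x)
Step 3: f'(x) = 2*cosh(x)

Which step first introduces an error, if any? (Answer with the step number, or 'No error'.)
Step 2

Step 2 is incorrect due to a dropped term.
The step shows: exp(x) + exp(-x)
The correct value should be: exp(x) + 1 + exp(-x)

Explanation: A term was dropped: the term 1 was incorrectly omitted
The later steps are derived from this incorrect expression, so the error originates in Step 2.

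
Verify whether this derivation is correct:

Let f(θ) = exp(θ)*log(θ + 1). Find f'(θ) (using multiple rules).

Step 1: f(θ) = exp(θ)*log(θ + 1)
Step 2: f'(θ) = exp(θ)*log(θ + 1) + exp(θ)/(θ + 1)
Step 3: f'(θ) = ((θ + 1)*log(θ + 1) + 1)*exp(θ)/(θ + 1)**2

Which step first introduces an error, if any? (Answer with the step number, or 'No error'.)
Step 3

Step 3 is incorrect due to a wrong exponent.
The step shows: ((θ + 1)*log(θ + 1) + 1)*exp(θ)/(θ + 1)**2
The correct value should be: ((θ + 1)*log(θ + 1) + 1)*exp(θ)/(θ + 1)

Explanation: The exponent -1 on θ + 1 was incorrectly written as -2: the term ((θ + 1)*log(θ + 1) + 1)*exp(θ)/(θ + 1) was incorrectly written as ((θ + 1)*log(θ + 1) + 1)*exp(θ)/(θ + 1)**2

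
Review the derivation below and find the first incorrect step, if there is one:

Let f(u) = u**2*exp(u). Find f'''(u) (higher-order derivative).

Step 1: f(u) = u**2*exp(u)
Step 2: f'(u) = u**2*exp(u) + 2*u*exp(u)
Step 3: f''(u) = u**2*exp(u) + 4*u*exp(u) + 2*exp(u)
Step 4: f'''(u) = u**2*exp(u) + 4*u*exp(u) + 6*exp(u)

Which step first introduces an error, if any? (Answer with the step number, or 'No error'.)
Step 4

Step 4 is incorrect due to a wrong coefficient.
The step shows: u**2*exp(u) + 4*u*exp(u) + 6*exp(u)
The correct value should be: u**2*exp(u) + 6*u*exp(u) + 6*exp(u)

Explanation: The coefficient 6 was incorrectly written as 4: the term 6*u*exp(u) was incorrectly written as 4*u*exp(u)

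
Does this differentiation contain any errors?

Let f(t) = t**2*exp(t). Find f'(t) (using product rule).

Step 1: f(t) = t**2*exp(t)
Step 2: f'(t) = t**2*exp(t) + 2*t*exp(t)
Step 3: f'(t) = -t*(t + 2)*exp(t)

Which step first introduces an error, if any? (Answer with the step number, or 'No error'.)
Step 3

Step 3 is incorrect due to a sign flip.
The step shows: -t*(t + 2)*exp(t)
The correct value should be: t*(t + 2)*exp(t)

Explanation: The sign of the whole expression was flipped: the term t*(t + 2)*exp(t) was incorrectly written as -t*(t + 2)*exp(t)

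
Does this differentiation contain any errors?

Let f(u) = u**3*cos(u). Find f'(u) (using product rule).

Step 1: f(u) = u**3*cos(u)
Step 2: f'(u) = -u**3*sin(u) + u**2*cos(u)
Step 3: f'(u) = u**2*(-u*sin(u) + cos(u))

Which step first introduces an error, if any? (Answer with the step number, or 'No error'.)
Step 2

Step 2 is incorrect due to a wrong coefficient.
The step shows: -u**3*sin(u) + u**2*cos(u)
The correct value should be: -u**3*sin(u) + 3*u**2*cos(u)

Explanation: The coefficient 3 was incorrectly written as 1: the term 3*u**2*cos(u) was incorrectly written as u**2*cos(u)
The later steps are derived from this incorrect expression, so the error originates in Step 2.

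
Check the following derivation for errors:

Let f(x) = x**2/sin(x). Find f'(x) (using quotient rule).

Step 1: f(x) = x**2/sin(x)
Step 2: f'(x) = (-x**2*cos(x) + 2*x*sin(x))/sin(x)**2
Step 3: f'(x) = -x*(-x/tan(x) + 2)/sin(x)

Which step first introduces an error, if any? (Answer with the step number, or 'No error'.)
Step 3

Step 3 is incorrect due to a sign flip.
The step shows: -x*(-x/tan(x) + 2)/sin(x)
The correct value should be: x*(-x/tan(x) + 2)/sin(x)

Explanation: The sign of the whole expression was flipped: the term x*(-x/tan(x) + 2)/sin(x) was incorrectly written as -x*(-x/tan(x) + 2)/sin(x)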